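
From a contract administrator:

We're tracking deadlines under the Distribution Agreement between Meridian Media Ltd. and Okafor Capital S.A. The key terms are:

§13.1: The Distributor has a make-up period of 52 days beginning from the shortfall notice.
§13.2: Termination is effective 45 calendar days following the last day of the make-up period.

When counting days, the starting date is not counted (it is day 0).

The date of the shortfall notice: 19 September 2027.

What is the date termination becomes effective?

25 December 2027

Adding 52 calendar days to 19 September 2027 gives 10 November 2027, which is the last day of the make-up period.
The date termination becomes effective: 10 November 2027 + 45 days = 25 December 2027.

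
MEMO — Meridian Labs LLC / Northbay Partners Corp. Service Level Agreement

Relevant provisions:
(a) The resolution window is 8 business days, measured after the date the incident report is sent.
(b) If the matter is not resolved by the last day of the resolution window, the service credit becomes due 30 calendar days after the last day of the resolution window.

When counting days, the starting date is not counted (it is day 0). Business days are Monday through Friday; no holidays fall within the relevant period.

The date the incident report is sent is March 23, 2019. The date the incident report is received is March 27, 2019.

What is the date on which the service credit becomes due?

The last day of the resolution window: counting 8 business days from Saturday, March 23, 2019 (Mar 25, Mar 26, Mar 27, Mar 28, Mar 29, Apr 1, Apr 2, Apr 3, skipping weekends) reaches Wednesday, April 3, 2019.
Adding 30 calendar days to April 3, 2019 gives May 3, 2019, which is the date on which the service credit becomes due.

May 3, 2019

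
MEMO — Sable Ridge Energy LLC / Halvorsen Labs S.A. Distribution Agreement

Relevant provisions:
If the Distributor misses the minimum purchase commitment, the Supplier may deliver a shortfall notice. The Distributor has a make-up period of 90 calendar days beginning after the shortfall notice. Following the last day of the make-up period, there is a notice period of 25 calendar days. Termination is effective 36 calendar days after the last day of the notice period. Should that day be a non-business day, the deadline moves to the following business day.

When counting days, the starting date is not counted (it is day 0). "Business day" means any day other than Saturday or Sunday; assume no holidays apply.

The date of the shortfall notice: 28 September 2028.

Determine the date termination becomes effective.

The last day of the make-up period: 28 September 2028 + 90 days = 27 December 2028.
The last day of the notice period: 25 calendar days after 27 December 2028 is 21 January 2029.
The date termination becomes effective: 21 January 2029 + 36 days = 26 February 2029. 26 February 2029 is a Monday, so no roll-forward applies.

26 February 2029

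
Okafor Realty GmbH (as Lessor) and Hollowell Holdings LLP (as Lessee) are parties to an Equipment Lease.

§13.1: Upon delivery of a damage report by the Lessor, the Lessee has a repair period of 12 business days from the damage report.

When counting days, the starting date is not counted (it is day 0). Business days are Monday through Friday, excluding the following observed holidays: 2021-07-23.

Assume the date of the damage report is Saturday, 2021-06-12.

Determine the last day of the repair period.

2021-06-29

The last day of the repair period: 12 business days after Saturday, 2021-06-12, skipping weekends — Jun 14, Jun 15, Jun 16, Jun 17, …, Jun 25, Jun 28, Jun 29 — lands on Tuesday, 2021-06-29.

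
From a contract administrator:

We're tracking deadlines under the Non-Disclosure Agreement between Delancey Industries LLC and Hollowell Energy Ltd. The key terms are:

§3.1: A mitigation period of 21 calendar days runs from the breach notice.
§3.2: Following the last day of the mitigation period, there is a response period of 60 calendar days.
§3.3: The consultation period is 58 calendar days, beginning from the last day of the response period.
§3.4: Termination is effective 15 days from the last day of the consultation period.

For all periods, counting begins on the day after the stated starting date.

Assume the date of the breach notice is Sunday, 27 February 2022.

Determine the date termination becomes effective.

Adding 21 calendar days to 27 February 2022 gives 20 March 2022, which is the last day of the mitigation period.
The last day of the response period: 60 calendar days after 20 March 2022 is 19 May 2022.
Adding 58 calendar days to 19 May 2022 gives 16 July 2022, which is the last day of the consultation period.
The date termination becomes effective: 15 calendar days after 16 July 2022 is 31 July 2022.

31 July 2022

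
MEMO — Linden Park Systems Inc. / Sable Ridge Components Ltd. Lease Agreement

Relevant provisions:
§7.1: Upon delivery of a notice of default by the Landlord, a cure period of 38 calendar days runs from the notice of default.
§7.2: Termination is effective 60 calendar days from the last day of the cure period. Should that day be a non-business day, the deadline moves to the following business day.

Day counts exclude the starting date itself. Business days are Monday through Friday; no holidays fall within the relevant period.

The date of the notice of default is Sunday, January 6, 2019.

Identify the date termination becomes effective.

April 15, 2019

The last day of the cure period: January 6, 2019 + 38 days = February 13, 2019.
The date termination becomes effective: February 13, 2019 + 60 days = April 14, 2019. That falls on a Sunday, so it rolls to the next business day, Monday, April 15, 2019.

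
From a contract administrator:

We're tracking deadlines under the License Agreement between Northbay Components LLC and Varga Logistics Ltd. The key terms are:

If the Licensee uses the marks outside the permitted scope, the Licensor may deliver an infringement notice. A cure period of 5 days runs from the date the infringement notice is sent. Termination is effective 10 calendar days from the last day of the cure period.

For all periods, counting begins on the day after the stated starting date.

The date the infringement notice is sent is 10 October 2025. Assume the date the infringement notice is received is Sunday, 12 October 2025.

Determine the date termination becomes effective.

The last day of the cure period: 5 calendar days after 10 October 2025 is 15 October 2025.
The date termination becomes effective: 10 calendar days after 15 October 2025 is 25 October 2025.

25 October 2025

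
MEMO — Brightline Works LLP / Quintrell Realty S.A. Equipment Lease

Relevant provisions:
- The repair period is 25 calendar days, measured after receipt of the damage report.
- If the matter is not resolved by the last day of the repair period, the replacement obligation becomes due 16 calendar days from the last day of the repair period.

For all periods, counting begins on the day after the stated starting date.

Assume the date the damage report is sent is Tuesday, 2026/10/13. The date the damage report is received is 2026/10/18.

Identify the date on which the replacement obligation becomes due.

2026/11/28

The last day of the repair period: 2026/10/18 + 25 days = 2026/11/12.
The date on which the replacement obligation becomes due: 2026/11/12 + 16 days = 2026/11/28.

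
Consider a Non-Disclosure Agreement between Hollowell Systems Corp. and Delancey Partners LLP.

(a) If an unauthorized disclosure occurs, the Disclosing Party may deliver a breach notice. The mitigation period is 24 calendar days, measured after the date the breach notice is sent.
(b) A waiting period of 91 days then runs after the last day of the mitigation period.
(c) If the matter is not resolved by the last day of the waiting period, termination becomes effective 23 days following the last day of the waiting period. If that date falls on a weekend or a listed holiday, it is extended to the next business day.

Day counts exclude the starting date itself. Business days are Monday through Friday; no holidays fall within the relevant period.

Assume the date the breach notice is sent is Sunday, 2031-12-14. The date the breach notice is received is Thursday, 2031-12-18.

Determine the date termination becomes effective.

Adding 24 calendar days to 2031-12-14 gives 2032-01-07, which is the last day of the mitigation period.
Adding 91 calendar days to 2032-01-07 gives 2032-04-07, which is the last day of the waiting period.
The date termination becomes effective: 23 calendar days after 2032-04-07 is 2032-04-30. 2032-04-30 is a Friday, so no roll-forward applies.

2032-04-30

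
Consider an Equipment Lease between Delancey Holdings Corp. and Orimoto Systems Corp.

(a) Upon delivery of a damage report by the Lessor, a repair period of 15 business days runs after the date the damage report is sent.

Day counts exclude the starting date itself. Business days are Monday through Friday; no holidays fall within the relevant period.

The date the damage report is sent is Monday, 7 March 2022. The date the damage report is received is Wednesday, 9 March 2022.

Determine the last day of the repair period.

From Monday, 7 March 2022, 15 business days (Mar 8, Mar 9, Mar 10, Mar 11, …, Mar 24, Mar 25, Mar 28, skipping weekends) brings us to Monday, 28 March 2022, which is the last day of the repair period.

28 March 2022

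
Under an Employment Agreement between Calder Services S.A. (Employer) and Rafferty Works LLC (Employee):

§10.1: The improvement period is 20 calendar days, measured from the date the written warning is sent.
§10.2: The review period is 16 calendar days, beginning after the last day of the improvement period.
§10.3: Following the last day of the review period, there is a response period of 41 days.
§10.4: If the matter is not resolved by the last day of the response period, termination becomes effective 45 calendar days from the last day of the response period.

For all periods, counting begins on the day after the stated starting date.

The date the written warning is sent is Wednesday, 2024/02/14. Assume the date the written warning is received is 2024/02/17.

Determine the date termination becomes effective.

2024/06/15

The last day of the improvement period: 20 calendar days after 2024/02/14 is 2024/03/05.
Adding 16 calendar days to 2024/03/05 gives 2024/03/21, which is the last day of the review period.
The last day of the response period: 2024/03/21 + 41 days = 2024/05/01.
The date termination becomes effective: 45 calendar days after 2024/05/01 is 2024/06/15.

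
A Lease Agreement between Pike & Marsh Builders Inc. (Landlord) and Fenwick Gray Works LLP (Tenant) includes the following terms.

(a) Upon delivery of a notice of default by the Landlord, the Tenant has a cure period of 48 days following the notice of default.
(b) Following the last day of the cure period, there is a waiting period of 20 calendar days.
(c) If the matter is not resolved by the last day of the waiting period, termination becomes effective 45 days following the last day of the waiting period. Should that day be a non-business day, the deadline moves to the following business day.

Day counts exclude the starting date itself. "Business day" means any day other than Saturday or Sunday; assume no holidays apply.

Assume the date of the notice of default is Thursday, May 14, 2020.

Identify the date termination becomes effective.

Adding 48 calendar days to May 14, 2020 gives Jul 1, 2020, which is the last day of the cure period.
The last day of the waiting period: Jul 1, 2020 + 20 days = Jul 21, 2020.
The date termination becomes effective: 45 calendar days after Jul 21, 2020 is Sep 4, 2020. Sep 4, 2020 is a Friday, so no roll-forward applies.

Sep 4, 2020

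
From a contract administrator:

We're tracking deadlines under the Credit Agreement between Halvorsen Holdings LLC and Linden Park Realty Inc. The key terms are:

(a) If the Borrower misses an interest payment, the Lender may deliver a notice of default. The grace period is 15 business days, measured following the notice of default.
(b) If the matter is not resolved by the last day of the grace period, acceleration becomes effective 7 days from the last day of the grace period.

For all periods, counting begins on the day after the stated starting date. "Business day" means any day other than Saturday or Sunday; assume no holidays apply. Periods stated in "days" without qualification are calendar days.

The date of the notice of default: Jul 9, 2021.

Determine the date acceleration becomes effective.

Aug 6, 2021

From Friday, Jul 9, 2021, 15 business days (Jul 12, Jul 13, Jul 14, Jul 15, …, Jul 28, Jul 29, Jul 30, skipping weekends) brings us to Friday, Jul 30, 2021, which is the last day of the grace period.
The date acceleration becomes effective: Jul 30, 2021 + 7 days = Aug 6, 2021.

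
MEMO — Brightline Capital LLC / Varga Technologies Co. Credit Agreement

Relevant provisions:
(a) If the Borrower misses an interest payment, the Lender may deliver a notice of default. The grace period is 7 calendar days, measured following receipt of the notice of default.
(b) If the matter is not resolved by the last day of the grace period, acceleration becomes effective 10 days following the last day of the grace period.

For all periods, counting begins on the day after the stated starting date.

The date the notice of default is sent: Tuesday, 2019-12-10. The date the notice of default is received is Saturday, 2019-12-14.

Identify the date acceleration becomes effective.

Adding 7 calendar days to 2019-12-14 gives 2019-12-21, which is the last day of the grace period.
Adding 10 calendar days to 2019-12-21 gives 2019-12-31, which is the date acceleration becomes effective.

2019-12-31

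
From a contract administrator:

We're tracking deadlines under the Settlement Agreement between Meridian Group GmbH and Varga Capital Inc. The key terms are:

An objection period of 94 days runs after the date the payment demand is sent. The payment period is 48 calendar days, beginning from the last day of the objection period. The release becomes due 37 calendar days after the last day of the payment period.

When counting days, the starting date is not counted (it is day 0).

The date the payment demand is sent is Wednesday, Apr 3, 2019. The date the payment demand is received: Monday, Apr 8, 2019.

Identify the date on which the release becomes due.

The last day of the objection period: 94 calendar days after Apr 3, 2019 is Jul 6, 2019.
Adding 48 calendar days to Jul 6, 2019 gives Aug 23, 2019, which is the last day of the payment period.
The date on which the release becomes due: Aug 23, 2019 + 37 days = Sep 29, 2019.

Sep 29, 2019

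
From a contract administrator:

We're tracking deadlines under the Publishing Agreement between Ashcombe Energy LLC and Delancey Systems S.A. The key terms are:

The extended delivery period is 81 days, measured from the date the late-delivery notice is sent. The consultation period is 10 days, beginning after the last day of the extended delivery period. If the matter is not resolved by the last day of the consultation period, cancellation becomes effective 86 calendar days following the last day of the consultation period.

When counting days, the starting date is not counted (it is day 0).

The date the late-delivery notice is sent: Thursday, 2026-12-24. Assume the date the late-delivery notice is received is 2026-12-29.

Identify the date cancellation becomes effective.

The last day of the extended delivery period: 81 calendar days after 2026-12-24 is 2027-03-15.
The last day of the consultation period: 2027-03-15 + 10 days = 2027-03-25.
Adding 86 calendar days to 2027-03-25 gives 2027-06-19, which is the date cancellation becomes effective.

2027-06-19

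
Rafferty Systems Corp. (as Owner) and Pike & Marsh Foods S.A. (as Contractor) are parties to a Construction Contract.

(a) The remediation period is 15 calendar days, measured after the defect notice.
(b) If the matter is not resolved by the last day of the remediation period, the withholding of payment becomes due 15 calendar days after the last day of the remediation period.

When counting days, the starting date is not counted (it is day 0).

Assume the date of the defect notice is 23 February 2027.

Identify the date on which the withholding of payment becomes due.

25 March 2027

Adding 15 calendar days to 23 February 2027 gives 10 March 2027, which is the last day of the remediation period.
The date on which the withholding of payment becomes due: 10 March 2027 + 15 days = 25 March 2027.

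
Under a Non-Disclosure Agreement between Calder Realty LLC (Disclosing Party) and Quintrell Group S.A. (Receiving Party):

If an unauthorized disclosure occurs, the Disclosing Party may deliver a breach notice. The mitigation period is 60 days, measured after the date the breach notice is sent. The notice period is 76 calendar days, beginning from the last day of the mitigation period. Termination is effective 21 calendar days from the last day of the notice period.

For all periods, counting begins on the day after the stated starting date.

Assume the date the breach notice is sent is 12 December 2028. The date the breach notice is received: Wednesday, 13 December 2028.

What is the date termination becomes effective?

18 May 2029

The last day of the mitigation period: 12 December 2028 + 60 days = 10 February 2029.
Adding 76 calendar days to 10 February 2029 gives 27 April 2029, which is the last day of the notice period.
The date termination becomes effective: 21 calendar days after 27 April 2029 is 18 May 2029.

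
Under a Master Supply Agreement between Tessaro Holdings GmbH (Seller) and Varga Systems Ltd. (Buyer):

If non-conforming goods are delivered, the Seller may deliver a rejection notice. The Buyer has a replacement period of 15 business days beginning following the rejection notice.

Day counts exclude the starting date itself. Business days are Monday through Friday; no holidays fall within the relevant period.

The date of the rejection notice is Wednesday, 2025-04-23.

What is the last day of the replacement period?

The last day of the replacement period: counting 15 business days from Wednesday, 2025-04-23 (Apr 24, Apr 25, Apr 28, Apr 29, …, May 12, May 13, May 14, skipping weekends) reaches Wednesday, 2025-05-14.

2025-05-14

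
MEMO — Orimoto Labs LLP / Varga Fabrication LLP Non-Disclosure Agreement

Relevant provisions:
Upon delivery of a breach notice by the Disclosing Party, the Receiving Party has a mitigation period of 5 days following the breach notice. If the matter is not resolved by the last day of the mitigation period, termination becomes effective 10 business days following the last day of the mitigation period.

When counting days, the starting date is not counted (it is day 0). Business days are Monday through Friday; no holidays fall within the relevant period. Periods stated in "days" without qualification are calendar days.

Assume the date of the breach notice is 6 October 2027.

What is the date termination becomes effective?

Adding 5 calendar days to 6 October 2027 gives 11 October 2027, which is the last day of the mitigation period.
The date termination becomes effective: counting 10 business days from Monday, 11 October 2027 (Oct 12, Oct 13, Oct 14, Oct 15, Oct 18, Oct 19, Oct 20, Oct 21, Oct 22, Oct 25, skipping weekends) reaches Monday, 25 October 2027.

25 October 2027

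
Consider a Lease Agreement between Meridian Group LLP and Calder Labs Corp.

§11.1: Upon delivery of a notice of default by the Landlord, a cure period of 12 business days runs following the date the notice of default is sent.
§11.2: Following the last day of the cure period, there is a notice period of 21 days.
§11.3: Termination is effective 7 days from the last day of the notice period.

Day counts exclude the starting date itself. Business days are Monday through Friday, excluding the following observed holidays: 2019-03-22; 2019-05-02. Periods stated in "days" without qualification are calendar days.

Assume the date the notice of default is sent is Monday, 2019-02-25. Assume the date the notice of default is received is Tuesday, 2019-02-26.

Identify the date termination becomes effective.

The last day of the cure period: 12 business days after Monday, 2019-02-25, skipping weekends — Feb 26, Feb 27, Feb 28, Mar 1, …, Mar 11, Mar 12, Mar 13 — lands on Wednesday, 2019-03-13.
Adding 21 calendar days to 2019-03-13 gives 2019-04-03, which is the last day of the notice period.
The date termination becomes effective: 2019-04-03 + 7 days = 2019-04-10.

2019-04-10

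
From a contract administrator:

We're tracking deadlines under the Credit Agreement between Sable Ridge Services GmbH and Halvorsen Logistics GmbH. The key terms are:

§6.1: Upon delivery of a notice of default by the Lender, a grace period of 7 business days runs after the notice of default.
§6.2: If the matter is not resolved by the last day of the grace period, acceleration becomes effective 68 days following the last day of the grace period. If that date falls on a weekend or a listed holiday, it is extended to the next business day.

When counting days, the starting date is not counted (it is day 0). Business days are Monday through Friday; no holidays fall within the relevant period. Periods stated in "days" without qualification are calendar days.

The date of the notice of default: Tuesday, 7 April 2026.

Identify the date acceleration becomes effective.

23 June 2026

From Tuesday, 7 April 2026, 7 business days (Apr 8, Apr 9, Apr 10, Apr 13, Apr 14, Apr 15, Apr 16, skipping weekends) brings us to Thursday, 16 April 2026, which is the last day of the grace period.
Adding 68 calendar days to 16 April 2026 gives 23 June 2026, which is the date acceleration becomes effective. 23 June 2026 is a Tuesday, so no roll-forward applies.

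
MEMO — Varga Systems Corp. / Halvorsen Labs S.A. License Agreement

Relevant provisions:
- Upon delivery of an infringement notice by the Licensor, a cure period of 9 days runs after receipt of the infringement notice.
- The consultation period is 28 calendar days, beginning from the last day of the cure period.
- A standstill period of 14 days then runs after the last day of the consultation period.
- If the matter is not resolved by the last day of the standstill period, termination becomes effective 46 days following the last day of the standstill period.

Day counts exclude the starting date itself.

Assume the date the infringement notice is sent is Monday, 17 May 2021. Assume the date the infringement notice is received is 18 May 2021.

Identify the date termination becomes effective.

Adding 9 calendar days to 18 May 2021 gives 27 May 2021, which is the last day of the cure period.
Adding 28 calendar days to 27 May 2021 gives 24 June 2021, which is the last day of the consultation period.
The last day of the standstill period: 24 June 2021 + 14 days = 8 July 2021.
The date termination becomes effective: 8 July 2021 + 46 days = 23 August 2021.

23 August 2021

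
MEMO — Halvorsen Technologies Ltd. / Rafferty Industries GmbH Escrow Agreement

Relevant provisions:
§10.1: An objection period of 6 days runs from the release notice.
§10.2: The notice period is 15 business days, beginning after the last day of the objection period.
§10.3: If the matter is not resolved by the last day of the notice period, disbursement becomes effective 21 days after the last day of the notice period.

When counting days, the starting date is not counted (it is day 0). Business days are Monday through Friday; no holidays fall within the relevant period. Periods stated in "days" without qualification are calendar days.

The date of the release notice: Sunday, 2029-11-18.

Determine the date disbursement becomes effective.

2030-01-04

The last day of the objection period: 6 calendar days after 2029-11-18 is 2029-11-24.
The last day of the notice period: counting 15 business days from Saturday, 2029-11-24 (Nov 26, Nov 27, Nov 28, Nov 29, …, Dec 12, Dec 13, Dec 14, skipping weekends) reaches Friday, 2029-12-14.
The date disbursement becomes effective: 21 calendar days after 2029-12-14 is 2030-01-04.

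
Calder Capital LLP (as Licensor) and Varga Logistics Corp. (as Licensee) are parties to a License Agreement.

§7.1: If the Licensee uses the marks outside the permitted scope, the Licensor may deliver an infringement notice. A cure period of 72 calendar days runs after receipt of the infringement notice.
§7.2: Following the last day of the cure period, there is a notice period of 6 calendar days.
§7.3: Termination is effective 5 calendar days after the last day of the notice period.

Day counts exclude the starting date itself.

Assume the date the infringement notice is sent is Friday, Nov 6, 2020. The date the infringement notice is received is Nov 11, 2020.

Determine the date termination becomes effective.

The last day of the cure period: Nov 11, 2020 + 72 days = Jan 22, 2021.
The last day of the notice period: 6 calendar days after Jan 22, 2021 is Jan 28, 2021.
The date termination becomes effective: Jan 28, 2021 + 5 days = Feb 2, 2021.

Feb 2, 2021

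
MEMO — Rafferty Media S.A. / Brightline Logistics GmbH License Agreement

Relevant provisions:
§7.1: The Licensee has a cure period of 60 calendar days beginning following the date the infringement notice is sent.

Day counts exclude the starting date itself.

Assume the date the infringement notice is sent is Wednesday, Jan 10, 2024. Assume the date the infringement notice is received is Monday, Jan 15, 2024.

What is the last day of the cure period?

The last day of the cure period: Jan 10, 2024 + 60 days = Mar 10, 2024.

Mar 10, 2024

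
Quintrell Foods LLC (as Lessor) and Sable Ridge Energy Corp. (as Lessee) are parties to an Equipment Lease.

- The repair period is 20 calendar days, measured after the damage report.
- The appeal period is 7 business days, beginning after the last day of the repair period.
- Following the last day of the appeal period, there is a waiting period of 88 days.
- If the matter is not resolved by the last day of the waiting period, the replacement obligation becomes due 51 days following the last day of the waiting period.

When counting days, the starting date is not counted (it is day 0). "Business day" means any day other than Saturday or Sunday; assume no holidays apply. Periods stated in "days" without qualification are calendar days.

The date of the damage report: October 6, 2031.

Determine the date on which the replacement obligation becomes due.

March 22, 2032

The last day of the repair period: October 6, 2031 + 20 days = October 26, 2031.
The last day of the appeal period: 7 business days after Sunday, October 26, 2031, skipping weekends — Oct 27, Oct 28, Oct 29, Oct 30, Oct 31, Nov 3, Nov 4 — lands on Tuesday, November 4, 2031.
Adding 88 calendar days to November 4, 2031 gives January 31, 2032, which is the last day of the waiting period.
The date on which the replacement obligation becomes due: January 31, 2032 + 51 days = March 22, 2032.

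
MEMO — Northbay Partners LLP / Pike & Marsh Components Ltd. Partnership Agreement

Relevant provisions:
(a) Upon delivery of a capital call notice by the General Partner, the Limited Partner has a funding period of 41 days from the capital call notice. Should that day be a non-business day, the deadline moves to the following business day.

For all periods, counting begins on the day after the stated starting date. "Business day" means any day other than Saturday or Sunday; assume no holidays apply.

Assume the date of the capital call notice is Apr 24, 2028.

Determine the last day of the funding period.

Adding 41 calendar days to Apr 24, 2028 gives Jun 4, 2028, which is the last day of the funding period. That falls on a Sunday, so it rolls to the next business day, Monday, Jun 5, 2028.

Jun 5, 2028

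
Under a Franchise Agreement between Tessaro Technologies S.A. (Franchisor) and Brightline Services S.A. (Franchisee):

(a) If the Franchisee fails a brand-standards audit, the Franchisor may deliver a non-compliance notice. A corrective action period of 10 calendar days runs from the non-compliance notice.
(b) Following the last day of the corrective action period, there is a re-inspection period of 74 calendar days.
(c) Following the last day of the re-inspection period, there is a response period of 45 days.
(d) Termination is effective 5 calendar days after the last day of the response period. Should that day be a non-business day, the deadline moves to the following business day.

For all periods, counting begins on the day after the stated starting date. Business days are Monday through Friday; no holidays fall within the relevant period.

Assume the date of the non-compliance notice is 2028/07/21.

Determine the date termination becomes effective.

2028/12/04

The last day of the corrective action period: 2028/07/21 + 10 days = 2028/07/31.
The last day of the re-inspection period: 2028/07/31 + 74 days = 2028/10/13.
The last day of the response period: 45 calendar days after 2028/10/13 is 2028/11/27.
The date termination becomes effective: 2028/11/27 + 5 days = 2028/12/02. That falls on a Saturday, so it rolls to the next business day, Monday, 2028/12/04.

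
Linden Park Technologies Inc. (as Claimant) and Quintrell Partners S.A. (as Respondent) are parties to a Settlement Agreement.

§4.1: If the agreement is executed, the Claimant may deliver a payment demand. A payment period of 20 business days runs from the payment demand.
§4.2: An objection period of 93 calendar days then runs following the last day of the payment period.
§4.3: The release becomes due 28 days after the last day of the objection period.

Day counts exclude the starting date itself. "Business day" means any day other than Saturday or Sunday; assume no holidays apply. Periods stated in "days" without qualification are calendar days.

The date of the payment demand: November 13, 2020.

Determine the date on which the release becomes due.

April 11, 2021

The last day of the payment period: counting 20 business days from Friday, November 13, 2020 (Nov 16, Nov 17, Nov 18, Nov 19, …, Dec 9, Dec 10, Dec 11, skipping weekends) reaches Friday, December 11, 2020.
The last day of the objection period: 93 calendar days after December 11, 2020 is March 14, 2021.
The date on which the release becomes due: March 14, 2021 + 28 days = April 11, 2021.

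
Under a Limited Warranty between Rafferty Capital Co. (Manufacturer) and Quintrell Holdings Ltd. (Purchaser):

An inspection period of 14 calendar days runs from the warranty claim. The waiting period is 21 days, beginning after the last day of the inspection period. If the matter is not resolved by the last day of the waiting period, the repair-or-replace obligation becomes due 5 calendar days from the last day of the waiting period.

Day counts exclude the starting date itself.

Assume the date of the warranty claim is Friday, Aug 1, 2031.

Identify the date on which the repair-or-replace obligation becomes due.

The last day of the inspection period: 14 calendar days after Aug 1, 2031 is Aug 15, 2031.
The last day of the waiting period: 21 calendar days after Aug 15, 2031 is Sep 5, 2031.
The date on which the repair-or-replace obligation becomes due: Sep 5, 2031 + 5 days = Sep 10, 2031.

Sep 10, 2031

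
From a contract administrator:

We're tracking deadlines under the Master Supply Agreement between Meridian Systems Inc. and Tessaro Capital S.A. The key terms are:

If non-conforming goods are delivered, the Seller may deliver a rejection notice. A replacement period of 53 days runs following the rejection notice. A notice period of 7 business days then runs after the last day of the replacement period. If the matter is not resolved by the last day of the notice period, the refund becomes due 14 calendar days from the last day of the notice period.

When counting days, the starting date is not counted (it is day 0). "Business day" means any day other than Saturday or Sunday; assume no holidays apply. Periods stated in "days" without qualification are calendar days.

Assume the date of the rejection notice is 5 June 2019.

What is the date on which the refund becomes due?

The last day of the replacement period: 53 calendar days after 5 June 2019 is 28 July 2019.
From Sunday, 28 July 2019, 7 business days (Jul 29, Jul 30, Jul 31, Aug 1, Aug 2, Aug 5, Aug 6, skipping weekends) brings us to Tuesday, 6 August 2019, which is the last day of the notice period.
The date on which the refund becomes due: 14 calendar days after 6 August 2019 is 20 August 2019.

20 August 2019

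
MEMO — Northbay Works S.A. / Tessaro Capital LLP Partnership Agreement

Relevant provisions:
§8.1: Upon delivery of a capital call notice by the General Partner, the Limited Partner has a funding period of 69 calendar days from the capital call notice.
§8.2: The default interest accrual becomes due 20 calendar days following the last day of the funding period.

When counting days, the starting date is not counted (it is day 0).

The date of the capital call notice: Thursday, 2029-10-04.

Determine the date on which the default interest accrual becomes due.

Adding 69 calendar days to 2029-10-04 gives 2029-12-12, which is the last day of the funding period.
Adding 20 calendar days to 2029-12-12 gives 2030-01-01, which is the date on which the default interest accrual becomes due.

2030-01-01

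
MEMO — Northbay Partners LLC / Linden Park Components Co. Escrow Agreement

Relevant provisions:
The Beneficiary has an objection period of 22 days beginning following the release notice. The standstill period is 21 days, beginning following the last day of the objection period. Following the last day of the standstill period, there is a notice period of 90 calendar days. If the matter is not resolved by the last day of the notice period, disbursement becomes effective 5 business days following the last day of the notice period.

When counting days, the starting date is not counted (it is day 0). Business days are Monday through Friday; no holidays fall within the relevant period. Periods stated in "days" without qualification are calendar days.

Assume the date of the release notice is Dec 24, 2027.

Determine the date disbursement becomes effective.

May 12, 2028

The last day of the objection period: Dec 24, 2027 + 22 days = Jan 15, 2028.
The last day of the standstill period: 21 calendar days after Jan 15, 2028 is Feb 5, 2028.
Adding 90 calendar days to Feb 5, 2028 gives May 5, 2028, which is the last day of the notice period.
From Friday, May 5, 2028, 5 business days (May 8, May 9, May 10, May 11, May 12, skipping weekends) brings us to Friday, May 12, 2028, which is the date disbursement becomes effective.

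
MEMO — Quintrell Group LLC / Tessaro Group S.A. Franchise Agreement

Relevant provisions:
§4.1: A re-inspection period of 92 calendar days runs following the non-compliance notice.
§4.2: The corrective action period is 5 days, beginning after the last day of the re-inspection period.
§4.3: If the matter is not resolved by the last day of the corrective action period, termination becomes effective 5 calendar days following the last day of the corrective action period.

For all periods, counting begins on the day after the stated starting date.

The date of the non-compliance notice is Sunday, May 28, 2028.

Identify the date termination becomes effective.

The last day of the re-inspection period: May 28, 2028 + 92 days = Aug 28, 2028.
The last day of the corrective action period: 5 calendar days after Aug 28, 2028 is Sep 2, 2028.
Adding 5 calendar days to Sep 2, 2028 gives Sep 7, 2028, which is the date termination becomes effective.

Sep 7, 2028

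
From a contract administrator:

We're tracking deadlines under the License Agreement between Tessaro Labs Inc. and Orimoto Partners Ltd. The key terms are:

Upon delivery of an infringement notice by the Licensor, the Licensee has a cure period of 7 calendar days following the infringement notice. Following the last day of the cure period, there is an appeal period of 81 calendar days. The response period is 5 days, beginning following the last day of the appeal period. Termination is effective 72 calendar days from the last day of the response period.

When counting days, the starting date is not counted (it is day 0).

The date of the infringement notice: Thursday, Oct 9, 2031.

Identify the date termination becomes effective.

The last day of the cure period: Oct 9, 2031 + 7 days = Oct 16, 2031.
Adding 81 calendar days to Oct 16, 2031 gives Jan 5, 2032, which is the last day of the appeal period.
Adding 5 calendar days to Jan 5, 2032 gives Jan 10, 2032, which is the last day of the response period.
Adding 72 calendar days to Jan 10, 2032 gives Mar 22, 2032, which is the date termination becomes effective.

Mar 22, 2032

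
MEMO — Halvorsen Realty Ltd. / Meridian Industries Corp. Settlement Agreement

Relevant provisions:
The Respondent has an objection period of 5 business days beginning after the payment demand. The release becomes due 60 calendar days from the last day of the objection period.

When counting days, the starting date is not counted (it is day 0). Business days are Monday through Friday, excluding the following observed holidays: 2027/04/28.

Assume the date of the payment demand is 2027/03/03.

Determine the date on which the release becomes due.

2027/05/09

The last day of the objection period: counting 5 business days from Wednesday, 2027/03/03 (Mar 4, Mar 5, Mar 8, Mar 9, Mar 10, skipping weekends) reaches Wednesday, 2027/03/10.
Adding 60 calendar days to 2027/03/10 gives 2027/05/09, which is the date on which the release becomes due.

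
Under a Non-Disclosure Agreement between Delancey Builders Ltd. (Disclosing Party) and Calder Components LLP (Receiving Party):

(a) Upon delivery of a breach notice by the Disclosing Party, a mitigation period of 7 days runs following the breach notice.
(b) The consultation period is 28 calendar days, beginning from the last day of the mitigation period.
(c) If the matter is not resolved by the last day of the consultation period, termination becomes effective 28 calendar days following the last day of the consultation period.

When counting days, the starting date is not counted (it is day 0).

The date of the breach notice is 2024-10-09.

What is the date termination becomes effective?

Adding 7 calendar days to 2024-10-09 gives 2024-10-16, which is the last day of the mitigation period.
The last day of the consultation period: 28 calendar days after 2024-10-16 is 2024-11-13.
The date termination becomes effective: 2024-11-13 + 28 days = 2024-12-11.

2024-12-11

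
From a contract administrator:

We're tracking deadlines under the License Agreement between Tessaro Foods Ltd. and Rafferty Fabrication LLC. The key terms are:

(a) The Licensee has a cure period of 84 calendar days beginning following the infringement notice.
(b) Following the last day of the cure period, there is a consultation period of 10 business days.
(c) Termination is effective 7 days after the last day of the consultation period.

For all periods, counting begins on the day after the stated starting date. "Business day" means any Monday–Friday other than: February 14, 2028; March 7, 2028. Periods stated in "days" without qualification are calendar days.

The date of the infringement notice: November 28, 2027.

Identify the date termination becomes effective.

March 10, 2028

The last day of the cure period: November 28, 2027 + 84 days = February 20, 2028.
The last day of the consultation period: counting 10 business days from Sunday, February 20, 2028 (Feb 21, Feb 22, Feb 23, Feb 24, Feb 25, Feb 28, Feb 29, Mar 1, Mar 2, Mar 3, skipping weekends) reaches Friday, March 3, 2028.
Adding 7 calendar days to March 3, 2028 gives March 10, 2028, which is the date termination becomes effective.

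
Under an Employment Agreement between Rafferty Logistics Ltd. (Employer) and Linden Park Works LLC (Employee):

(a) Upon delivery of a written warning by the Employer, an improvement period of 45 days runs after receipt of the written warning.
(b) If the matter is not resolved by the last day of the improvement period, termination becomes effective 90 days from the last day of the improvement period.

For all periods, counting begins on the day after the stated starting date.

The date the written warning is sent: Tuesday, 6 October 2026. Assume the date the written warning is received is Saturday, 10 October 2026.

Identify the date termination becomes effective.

The last day of the improvement period: 45 calendar days after 10 October 2026 is 24 November 2026.
The date termination becomes effective: 24 November 2026 + 90 days = 22 February 2027.

22 February 2027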